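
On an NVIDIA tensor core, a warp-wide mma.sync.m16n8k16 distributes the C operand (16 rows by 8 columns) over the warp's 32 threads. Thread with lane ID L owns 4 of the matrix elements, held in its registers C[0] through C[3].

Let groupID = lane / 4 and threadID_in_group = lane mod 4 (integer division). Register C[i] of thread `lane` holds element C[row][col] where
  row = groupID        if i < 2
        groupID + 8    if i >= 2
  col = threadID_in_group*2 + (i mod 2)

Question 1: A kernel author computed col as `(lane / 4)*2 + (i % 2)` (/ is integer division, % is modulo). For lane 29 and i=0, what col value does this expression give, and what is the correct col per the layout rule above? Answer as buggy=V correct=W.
`(lane / 4)*2 + (i % 2)`[29,0]->14
L=29->gid=29>>2=7, tid=29&3=1
[0]->row 7+0=7  col 1·2+0=2
col: 14 vs 2

buggy=14 correct=2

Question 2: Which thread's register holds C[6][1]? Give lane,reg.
r=6->g=6,rb=0  c=1->t=0,b0=1
L=6*4+0=24  i=0*2+1=1

24,1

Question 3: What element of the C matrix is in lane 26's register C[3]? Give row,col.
14,5

lane 26: g=6 (26/4), t=2 (26%4)
i=3: r=6+8=14, c=2*2+1=5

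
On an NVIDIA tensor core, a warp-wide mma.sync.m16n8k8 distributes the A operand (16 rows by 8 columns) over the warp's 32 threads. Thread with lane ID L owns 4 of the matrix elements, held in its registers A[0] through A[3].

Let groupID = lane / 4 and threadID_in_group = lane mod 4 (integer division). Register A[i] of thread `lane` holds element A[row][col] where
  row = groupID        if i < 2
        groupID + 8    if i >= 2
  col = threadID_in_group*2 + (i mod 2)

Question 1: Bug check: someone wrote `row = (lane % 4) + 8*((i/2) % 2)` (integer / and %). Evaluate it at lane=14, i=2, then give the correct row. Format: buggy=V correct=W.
buggy=10 correct=11

`(lane % 4) + 8*((i/2) % 2)`[14,2]=>10
14: grp=3,tig=2
[2] (3+8,2*2+0) = (11,4)
row: 10 vs 11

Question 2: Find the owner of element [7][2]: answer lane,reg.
29,0

r: 7->gid=7,r8=0  c: 2->tid=1,i&1=0
L=7*4+1=29  i=0*2+0=0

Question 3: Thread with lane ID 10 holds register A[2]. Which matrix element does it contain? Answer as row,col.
10: gr=2,th=2
[2] (2+8,2*2+0) = (10,4)

10,4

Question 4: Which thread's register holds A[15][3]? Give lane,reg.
29,3

r: 15->gid=7,r8=1  c: 3->tid=1,i&1=1
L=7*4+1=29  i=1*2+1=3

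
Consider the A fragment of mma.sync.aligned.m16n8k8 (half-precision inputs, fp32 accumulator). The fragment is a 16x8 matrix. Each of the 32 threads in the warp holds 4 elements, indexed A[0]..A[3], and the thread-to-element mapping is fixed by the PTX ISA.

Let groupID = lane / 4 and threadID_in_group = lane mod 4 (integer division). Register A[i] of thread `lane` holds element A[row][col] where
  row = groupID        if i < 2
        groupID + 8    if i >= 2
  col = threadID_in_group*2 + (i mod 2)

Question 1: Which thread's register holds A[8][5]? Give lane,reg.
2,3

r:8=>grp=0,rB=1  c:5=>tig=2,lo=1
L=0*4+2=2  i=1*2+1=3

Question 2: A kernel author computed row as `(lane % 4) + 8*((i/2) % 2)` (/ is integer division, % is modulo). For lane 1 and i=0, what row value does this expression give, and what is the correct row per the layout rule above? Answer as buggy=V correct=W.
`(lane % 4) + 8*((i/2) % 2)`[1,0]->1
lane 1: gid=0 (1/4), tid=1 (1%4)
i=0: r=0+0=0, c=1*2+0=2
row: 1 vs 0

buggy=1 correct=0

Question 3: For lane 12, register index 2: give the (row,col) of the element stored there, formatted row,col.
11,0

lane 12: gid=3 (12/4), tid=0 (12%4)
i=2: r=3+8=11, c=0*2+0=0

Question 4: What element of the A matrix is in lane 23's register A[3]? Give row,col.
13,7

L=23=>grp=23>>2=5, tig=23&3=3
[3]=>row 5+8=13  col 3·2+1=7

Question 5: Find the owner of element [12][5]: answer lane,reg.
18,3

r:12=>grp=4,rB=1  c:5=>tig=2,lo=1
L=4*4+2=18  i=1*2+1=3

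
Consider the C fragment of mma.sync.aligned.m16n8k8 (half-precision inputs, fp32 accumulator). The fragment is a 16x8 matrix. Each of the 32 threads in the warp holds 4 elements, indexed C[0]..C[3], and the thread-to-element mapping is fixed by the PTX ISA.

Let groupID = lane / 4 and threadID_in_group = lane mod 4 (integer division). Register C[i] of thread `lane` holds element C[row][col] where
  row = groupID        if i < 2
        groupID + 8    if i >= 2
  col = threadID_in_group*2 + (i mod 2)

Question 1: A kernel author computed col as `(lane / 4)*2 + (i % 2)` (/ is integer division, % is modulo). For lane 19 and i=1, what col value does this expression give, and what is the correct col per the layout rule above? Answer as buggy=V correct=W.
buggy=9 correct=7

`(lane / 4)*2 + (i % 2)`[19,1]⇒9
lane 19⇒19/4=4, 19 mod 4=3
i=1  r:4+0⇒4  c:2·3+1⇒7
col: 9 vs 7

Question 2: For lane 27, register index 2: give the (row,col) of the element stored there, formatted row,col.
lane 27: gid=6 (27/4), tid=3 (27%4)
i=2: r=6+8=14, c=3*2+0=6

14,6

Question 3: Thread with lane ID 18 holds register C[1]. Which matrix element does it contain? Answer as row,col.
lane 18: gr=4 (18/4), th=2 (18%4)
i=1: r=4+0=4, c=2*2+1=5

4,5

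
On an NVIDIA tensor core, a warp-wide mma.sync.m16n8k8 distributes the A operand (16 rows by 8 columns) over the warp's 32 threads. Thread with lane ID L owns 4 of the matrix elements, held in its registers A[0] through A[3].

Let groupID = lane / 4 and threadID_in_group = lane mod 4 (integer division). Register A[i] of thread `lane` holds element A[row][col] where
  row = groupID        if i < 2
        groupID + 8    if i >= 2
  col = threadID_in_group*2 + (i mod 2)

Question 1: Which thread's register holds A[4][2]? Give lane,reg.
r=4->g=4,rb=0  c=2->t=1,b0=0
L=4*4+1=17  i=0*2+0=0

17,0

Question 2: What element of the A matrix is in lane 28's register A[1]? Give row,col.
28: gid=7,tid=0
[1] (7+0,0*2+1) = (7,1)

7,1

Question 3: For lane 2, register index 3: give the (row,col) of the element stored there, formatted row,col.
8,5

L=2⇒gr=2>>2=0, th=2&3=2
[3]⇒row 0+8=8  col 2·2+1=5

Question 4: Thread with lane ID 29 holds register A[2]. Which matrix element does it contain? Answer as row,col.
lane 29: G=7 (29/4), T=1 (29%4)
i=2: r=7+8=15, c=1*2+0=2

15,2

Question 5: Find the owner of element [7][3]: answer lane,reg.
r=7⇒gr=7,Rb=0  c=3⇒th=1,odd=1
L=7*4+1=29  i=0*2+1=1

29,1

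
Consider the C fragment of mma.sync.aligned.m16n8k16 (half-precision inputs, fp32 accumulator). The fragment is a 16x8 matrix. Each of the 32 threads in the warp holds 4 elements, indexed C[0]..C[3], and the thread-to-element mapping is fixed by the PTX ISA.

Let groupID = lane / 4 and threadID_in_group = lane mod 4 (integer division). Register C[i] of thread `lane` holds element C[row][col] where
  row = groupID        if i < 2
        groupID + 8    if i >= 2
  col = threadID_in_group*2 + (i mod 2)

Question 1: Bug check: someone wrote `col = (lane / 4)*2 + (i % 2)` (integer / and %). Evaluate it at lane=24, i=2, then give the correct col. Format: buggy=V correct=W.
`(lane / 4)*2 + (i % 2)`[24,2]=>12
lane 24=>24/4=6, 24 mod 4=0
i=2  r:6+8=>14  c:2·0+0=>0
col: 12 vs 0

buggy=12 correct=0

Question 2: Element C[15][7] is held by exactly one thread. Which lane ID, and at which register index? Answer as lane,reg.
r=15→G=7,rhi=1  c=7→T=3,p=1
L=7*4+3=31  i=1*2+1=3

31,3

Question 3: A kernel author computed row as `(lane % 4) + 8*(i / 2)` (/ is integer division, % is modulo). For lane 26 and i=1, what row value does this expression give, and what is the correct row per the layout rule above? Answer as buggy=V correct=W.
buggy=2 correct=6

`(lane % 4) + 8*(i / 2)`[26,1]⇒2
lane 26⇒26/4=6, 26 mod 4=2
i=1  r:6+0⇒6  c:2·2+1⇒5
row: 2 vs 6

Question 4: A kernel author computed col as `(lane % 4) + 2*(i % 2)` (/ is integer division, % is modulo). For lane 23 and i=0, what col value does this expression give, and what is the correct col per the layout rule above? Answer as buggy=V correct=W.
buggy=3 correct=6

`(lane % 4) + 2*(i % 2)`[23,0]->3
L=23->gid=23>>2=5, tid=23&3=3
[0]->row 5+0=5  col 3·2+0=6
col: 3 vs 6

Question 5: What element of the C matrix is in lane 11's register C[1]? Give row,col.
2,7

lane 11->11/4=2, 11 mod 4=3
i=1  r:2+0->2  c:2·3+1->7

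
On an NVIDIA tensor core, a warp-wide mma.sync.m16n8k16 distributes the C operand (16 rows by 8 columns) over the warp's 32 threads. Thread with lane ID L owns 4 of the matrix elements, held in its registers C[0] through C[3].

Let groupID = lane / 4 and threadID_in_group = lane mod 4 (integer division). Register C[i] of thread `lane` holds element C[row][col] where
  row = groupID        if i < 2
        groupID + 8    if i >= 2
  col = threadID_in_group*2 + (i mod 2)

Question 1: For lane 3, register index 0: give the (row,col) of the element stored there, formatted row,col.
0,6

3: grp=0,tig=3
[0] (0+0,3*2+0) = (0,6)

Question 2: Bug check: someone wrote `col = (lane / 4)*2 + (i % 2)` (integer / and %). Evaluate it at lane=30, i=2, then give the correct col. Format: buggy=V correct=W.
buggy=14 correct=4

`(lane / 4)*2 + (i % 2)`[30,2]→14
30: G=7,T=2
[2] (7+8,2*2+0) = (15,4)
col: 14 vs 4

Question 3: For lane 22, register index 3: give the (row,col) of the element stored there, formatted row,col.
lane 22->22/4=5, 22 mod 4=2
i=3  r:5+8->13  c:2·2+1->5

13,5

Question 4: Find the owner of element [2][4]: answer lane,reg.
r:2=>grp=2,rB=0  c:4=>tig=2,lo=0
L=2*4+2=10  i=0*2+0=0

10,0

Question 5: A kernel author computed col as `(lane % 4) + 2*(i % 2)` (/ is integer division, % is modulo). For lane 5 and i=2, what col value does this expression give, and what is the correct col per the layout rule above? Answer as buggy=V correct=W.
`(lane % 4) + 2*(i % 2)`[5,2]->1
L=5->gid=5>>2=1, tid=5&3=1
[2]->row 1+8=9  col 1·2+0=2
col: 1 vs 2

buggy=1 correct=2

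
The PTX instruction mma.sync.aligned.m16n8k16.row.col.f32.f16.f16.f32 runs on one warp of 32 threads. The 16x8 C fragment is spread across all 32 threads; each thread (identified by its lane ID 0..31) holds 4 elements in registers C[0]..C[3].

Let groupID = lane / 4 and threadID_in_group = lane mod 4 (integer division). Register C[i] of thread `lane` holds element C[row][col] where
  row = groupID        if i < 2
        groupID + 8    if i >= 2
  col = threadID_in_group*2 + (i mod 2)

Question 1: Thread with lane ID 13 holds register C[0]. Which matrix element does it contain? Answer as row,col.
3,2

lane 13->13/4=3, 13 mod 4=1
i=0  r:3+0->3  c:2·1+0->2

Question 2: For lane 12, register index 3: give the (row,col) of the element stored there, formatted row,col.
11,1

lane 12: gr=3 (12/4), th=0 (12%4)
i=3: r=3+8=11, c=0*2+1=1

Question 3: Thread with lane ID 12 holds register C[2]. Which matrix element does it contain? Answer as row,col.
lane 12: gid=3 (12/4), tid=0 (12%4)
i=2: r=3+8=11, c=0*2+0=0

11,0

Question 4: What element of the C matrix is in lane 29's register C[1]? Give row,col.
lane 29: g=7 (29/4), t=1 (29%4)
i=1: r=7+0=7, c=1*2+1=3

7,3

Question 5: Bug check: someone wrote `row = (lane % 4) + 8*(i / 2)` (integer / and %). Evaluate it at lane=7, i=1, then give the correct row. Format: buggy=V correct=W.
`(lane % 4) + 8*(i / 2)`[7,1]⇒3
7: gr=1,th=3
[1] (1+0,3*2+1) = (1,7)
row: 3 vs 1

buggy=3 correct=1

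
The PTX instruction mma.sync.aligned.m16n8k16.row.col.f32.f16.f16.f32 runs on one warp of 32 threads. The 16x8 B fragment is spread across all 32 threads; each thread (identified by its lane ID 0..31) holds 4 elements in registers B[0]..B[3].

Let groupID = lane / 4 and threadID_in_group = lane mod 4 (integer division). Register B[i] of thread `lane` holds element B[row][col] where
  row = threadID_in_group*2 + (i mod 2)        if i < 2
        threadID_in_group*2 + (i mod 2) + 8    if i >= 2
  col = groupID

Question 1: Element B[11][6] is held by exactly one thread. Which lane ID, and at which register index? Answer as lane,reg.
c:6=>grp=6  r:11=>rB=1,tig=1,lo=1
L=6*4+1=25  i=1*2+1=3

25,3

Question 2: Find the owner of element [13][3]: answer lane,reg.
14,3

c=3⇒gr=3  r=13⇒Rb=1,th=2,odd=1
L=3*4+2=14  i=1*2+1=3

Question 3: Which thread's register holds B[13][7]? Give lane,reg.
c:7=>grp=7  r:13=>rB=1,tig=2,lo=1
L=7*4+2=30  i=1*2+1=3

30,3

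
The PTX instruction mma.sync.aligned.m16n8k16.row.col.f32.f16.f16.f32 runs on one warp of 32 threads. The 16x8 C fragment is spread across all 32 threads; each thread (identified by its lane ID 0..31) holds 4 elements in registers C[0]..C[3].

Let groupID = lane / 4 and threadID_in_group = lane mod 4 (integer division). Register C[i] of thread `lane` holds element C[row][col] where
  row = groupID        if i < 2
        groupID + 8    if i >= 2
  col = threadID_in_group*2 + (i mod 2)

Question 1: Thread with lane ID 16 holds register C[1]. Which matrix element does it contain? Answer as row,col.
16: gid=4,tid=0
[1] (4+0,0*2+1) = (4,1)

4,1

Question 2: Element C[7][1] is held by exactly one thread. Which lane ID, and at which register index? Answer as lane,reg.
28,1

r=7→G=7,rhi=0  c=1→T=0,p=1
L=7*4+0=28  i=0*2+1=1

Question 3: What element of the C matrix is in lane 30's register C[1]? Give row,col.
lane 30: gid=7 (30/4), tid=2 (30%4)
i=1: r=7+0=7, c=2*2+1=5

7,5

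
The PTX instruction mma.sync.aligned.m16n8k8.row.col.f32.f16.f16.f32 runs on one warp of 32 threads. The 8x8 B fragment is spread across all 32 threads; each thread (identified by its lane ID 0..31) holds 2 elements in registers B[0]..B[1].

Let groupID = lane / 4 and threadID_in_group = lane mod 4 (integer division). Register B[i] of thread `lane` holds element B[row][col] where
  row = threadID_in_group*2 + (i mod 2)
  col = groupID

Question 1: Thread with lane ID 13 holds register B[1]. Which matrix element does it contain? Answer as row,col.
3,3

L=13->g=13>>2=3, t=13&3=1
[1]->row 1·2+1=3  col g=3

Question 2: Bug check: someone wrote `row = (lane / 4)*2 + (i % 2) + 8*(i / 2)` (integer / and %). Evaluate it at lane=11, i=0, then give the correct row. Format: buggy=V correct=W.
`(lane / 4)*2 + (i % 2) + 8*(i / 2)`[11,0]->4
lane 11: g=2 (11/4), t=3 (11%4)
i=0: r=3*2+0=6, c=g=2
row: 4 vs 6

buggy=4 correct=6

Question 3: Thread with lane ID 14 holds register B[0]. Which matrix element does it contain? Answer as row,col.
L=14=>grp=14>>2=3, tig=14&3=2
[0]=>row 2·2+0=4  col grp=3

4,3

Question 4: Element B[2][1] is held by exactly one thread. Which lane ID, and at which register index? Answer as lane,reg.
5,0

c=1->g=1  r=2->t=1,b0=0
L=1*4+1=5  i=0=0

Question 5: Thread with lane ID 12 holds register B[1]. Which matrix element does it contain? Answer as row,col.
L=12->gid=12>>2=3, tid=12&3=0
[1]->row 0·2+1=1  col gid=3

1,3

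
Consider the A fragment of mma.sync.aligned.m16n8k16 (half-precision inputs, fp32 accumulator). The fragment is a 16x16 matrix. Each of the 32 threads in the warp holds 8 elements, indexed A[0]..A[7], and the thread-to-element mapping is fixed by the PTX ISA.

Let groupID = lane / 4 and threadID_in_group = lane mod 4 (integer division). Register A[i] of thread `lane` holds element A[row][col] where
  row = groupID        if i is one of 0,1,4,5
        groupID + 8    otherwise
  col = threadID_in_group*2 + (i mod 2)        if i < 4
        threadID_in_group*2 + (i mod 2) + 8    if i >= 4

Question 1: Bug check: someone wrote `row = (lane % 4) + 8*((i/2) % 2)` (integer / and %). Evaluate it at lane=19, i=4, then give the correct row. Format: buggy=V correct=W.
`(lane % 4) + 8*((i/2) % 2)`[19,4]→3
lane 19→19/4=4, 19 mod 4=3
i=4  r:4+0→4  c:2·3+0+8→14
row: 3 vs 4

buggy=3 correct=4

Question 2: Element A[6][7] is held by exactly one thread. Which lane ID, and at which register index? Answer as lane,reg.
27,1

r=6→G=6,rhi=0  c=7→chi=0,T=3,p=1
L=6*4+3=27  i=0*4+0*2+1=1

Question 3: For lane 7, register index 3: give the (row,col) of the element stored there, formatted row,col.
7: g=1,t=3
[3] (1+8,3*2+1+0) = (9,7)

9,7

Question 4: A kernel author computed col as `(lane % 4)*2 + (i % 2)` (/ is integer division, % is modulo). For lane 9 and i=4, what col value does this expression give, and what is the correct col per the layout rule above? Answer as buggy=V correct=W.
buggy=2 correct=10

`(lane % 4)*2 + (i % 2)`[9,4]->2
lane 9: g=2 (9/4), t=1 (9%4)
i=4: r=2+0=2, c=1*2+0+8=10
col: 2 vs 10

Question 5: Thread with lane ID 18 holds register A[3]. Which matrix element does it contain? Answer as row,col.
lane 18: gr=4 (18/4), th=2 (18%4)
i=3: r=4+8=12, c=2*2+1+0=5

12,5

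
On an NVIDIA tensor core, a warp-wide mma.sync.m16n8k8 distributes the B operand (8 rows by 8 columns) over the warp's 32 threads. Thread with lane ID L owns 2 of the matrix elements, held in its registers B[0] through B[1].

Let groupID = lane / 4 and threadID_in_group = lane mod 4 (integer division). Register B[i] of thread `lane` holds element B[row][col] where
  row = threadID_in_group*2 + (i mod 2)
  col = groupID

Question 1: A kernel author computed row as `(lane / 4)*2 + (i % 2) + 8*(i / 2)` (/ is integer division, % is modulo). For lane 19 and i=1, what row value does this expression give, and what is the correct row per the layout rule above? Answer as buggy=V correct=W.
buggy=9 correct=7

`(lane / 4)*2 + (i % 2) + 8*(i / 2)`[19,1]⇒9
lane 19⇒19/4=4, 19 mod 4=3
i=1  r:2·3+1⇒7  c:4
row: 9 vs 7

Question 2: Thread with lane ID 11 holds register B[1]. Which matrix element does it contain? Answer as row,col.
11: gid=2,tid=3
[1] (3*2+1,2) = (7,2)

7,2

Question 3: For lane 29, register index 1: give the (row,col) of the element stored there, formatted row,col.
3,7

lane 29: grp=7 (29/4), tig=1 (29%4)
i=1: r=1*2+1=3, c=grp=7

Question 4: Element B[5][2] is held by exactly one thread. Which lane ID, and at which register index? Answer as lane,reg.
10,1

c: 2->gid=2  r: 5->tid=2,i&1=1
L=2*4+2=10  i=1=1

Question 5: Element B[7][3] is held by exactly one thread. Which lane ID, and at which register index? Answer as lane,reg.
c:3=>grp=3  r:7=>tig=3,lo=1
L=3*4+3=15  i=1=1

15,1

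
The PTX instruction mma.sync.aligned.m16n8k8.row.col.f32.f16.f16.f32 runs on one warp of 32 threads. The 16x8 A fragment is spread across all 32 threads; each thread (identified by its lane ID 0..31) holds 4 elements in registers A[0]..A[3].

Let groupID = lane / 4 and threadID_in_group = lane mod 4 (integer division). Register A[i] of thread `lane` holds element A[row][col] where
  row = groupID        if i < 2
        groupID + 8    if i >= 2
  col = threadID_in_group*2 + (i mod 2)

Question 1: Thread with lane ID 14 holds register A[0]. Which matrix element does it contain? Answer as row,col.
lane 14: G=3 (14/4), T=2 (14%4)
i=0: r=3+0=3, c=2*2+0=4

3,4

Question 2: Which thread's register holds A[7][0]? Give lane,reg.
28,0

r=7→G=7,rhi=0  c=0→T=0,p=0
L=7*4+0=28  i=0*2+0=0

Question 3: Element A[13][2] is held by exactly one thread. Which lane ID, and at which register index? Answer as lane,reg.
21,2

r=13→G=5,rhi=1  c=2→T=1,p=0
L=5*4+1=21  i=1*2+0=2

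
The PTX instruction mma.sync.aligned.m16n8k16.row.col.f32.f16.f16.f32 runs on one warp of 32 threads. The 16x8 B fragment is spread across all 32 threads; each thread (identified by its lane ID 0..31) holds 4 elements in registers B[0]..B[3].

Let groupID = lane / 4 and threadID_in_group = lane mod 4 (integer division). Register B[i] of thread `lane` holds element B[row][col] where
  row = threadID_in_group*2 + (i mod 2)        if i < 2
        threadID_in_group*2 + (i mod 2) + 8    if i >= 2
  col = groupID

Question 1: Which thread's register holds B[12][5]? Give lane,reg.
c=5⇒gr=5  r=12⇒Rb=1,th=2,odd=0
L=5*4+2=22  i=1*2+0=2

22,2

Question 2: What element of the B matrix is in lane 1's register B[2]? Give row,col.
lane 1: grp=0 (1/4), tig=1 (1%4)
i=2: r=1*2+0+8=10, c=grp=0

10,0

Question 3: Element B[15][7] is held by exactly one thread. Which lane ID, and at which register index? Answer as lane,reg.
31,3

c=7->g=7  r=15->rb=1,t=3,b0=1
L=7*4+3=31  i=1*2+1=3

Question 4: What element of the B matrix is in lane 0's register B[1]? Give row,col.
L=0→G=0>>2=0, T=0&3=0
[1]→row 0·2+1+0=1  col G=0

1,0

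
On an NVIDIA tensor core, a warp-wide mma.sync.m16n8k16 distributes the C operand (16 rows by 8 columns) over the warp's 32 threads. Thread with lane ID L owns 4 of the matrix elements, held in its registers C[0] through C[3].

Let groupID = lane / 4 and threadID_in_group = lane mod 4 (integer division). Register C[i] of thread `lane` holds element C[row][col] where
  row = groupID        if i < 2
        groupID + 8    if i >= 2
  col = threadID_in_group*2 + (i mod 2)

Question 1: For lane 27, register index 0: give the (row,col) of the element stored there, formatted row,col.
L=27->gid=27>>2=6, tid=27&3=3
[0]->row 6+0=6  col 3·2+0=6

6,6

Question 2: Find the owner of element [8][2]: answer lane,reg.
1,2

r=8⇒gr=0,Rb=1  c=2⇒th=1,odd=0
L=0*4+1=1  i=1*2+0=2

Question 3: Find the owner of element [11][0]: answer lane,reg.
r=11→G=3,rhi=1  c=0→T=0,p=0
L=3*4+0=12  i=1*2+0=2

12,2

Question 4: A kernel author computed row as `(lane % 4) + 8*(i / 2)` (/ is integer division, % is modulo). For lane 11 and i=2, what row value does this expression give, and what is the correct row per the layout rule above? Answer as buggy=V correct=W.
buggy=11 correct=10

`(lane % 4) + 8*(i / 2)`[11,2]->11
lane 11: g=2 (11/4), t=3 (11%4)
i=2: r=2+8=10, c=3*2+0=6
row: 11 vs 10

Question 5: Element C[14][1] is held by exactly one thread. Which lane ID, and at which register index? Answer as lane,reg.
24,3

r:14=>grp=6,rB=1  c:1=>tig=0,lo=1
L=6*4+0=24  i=1*2+1=3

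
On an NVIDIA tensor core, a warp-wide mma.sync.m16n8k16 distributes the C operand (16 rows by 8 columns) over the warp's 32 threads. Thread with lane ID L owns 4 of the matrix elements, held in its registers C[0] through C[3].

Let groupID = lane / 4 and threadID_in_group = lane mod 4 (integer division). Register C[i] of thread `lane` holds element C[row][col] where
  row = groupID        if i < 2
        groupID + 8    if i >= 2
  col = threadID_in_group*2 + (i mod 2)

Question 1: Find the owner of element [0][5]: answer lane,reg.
r=0⇒gr=0,Rb=0  c=5⇒th=2,odd=1
L=0*4+2=2  i=0*2+1=1

2,1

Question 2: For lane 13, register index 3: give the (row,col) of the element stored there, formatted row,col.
11,3

lane 13: gid=3 (13/4), tid=1 (13%4)
i=3: r=3+8=11, c=1*2+1=3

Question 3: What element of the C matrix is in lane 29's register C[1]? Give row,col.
L=29->gid=29>>2=7, tid=29&3=1
[1]->row 7+0=7  col 1·2+1=3

7,3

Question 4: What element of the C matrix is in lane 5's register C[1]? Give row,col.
1,3

lane 5: g=1 (5/4), t=1 (5%4)
i=1: r=1+0=1, c=1*2+1=3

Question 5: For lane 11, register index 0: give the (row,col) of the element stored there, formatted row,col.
2,6

11: g=2,t=3
[0] (2+0,3*2+0) = (2,6)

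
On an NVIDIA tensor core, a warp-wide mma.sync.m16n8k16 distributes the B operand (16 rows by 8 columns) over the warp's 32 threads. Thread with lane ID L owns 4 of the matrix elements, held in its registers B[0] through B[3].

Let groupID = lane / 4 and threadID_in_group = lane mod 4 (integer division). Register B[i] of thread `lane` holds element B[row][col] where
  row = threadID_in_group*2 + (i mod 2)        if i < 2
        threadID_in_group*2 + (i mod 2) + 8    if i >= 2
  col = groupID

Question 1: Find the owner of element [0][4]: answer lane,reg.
16,0

c: 4->gid=4  r: 0->r8=0,tid=0,i&1=0
L=4*4+0=16  i=0*2+0=0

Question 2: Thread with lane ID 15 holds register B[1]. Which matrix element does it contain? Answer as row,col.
7,3

15: gr=3,th=3
[1] (3*2+1+0,3) = (7,3)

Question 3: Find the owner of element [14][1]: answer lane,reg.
c=1→G=1  r=14→rhi=1,T=3,p=0
L=1*4+3=7  i=1*2+0=2

7,2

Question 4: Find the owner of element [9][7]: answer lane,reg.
c=7→G=7  r=9→rhi=1,T=0,p=1
L=7*4+0=28  i=1*2+1=3

28,3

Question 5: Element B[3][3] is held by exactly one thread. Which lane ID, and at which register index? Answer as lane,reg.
c: 3->gid=3  r: 3->r8=0,tid=1,i&1=1
L=3*4+1=13  i=0*2+1=1

13,1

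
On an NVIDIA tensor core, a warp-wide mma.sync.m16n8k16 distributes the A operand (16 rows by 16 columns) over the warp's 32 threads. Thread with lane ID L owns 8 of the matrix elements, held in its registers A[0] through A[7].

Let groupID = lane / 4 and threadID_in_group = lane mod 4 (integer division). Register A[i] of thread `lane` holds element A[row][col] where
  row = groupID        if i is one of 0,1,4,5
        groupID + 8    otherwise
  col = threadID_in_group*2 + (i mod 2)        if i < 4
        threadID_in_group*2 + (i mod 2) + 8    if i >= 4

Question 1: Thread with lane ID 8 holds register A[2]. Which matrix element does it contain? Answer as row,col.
10,0

lane 8→8/4=2, 8 mod 4=0
i=2  r:2+8→10  c:2·0+0+0→0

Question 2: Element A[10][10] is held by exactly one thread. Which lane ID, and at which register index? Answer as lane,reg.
9,6

r=10→G=2,rhi=1  c=10→chi=1,T=1,p=0
L=2*4+1=9  i=1*4+1*2+0=6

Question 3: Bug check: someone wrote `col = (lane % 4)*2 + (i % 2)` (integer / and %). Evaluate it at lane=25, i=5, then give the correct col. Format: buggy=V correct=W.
buggy=3 correct=11

`(lane % 4)*2 + (i % 2)`[25,5]⇒3
lane 25⇒25/4=6, 25 mod 4=1
i=5  r:6+0⇒6  c:2·1+1+8⇒11
col: 3 vs 11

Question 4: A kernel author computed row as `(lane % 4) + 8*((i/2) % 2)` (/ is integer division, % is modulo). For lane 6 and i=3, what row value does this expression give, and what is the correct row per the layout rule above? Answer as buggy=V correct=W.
buggy=10 correct=9

`(lane % 4) + 8*((i/2) % 2)`[6,3]=>10
lane 6=>6/4=1, 6 mod 4=2
i=3  r:1+8=>9  c:2·2+1+0=>5
row: 10 vs 9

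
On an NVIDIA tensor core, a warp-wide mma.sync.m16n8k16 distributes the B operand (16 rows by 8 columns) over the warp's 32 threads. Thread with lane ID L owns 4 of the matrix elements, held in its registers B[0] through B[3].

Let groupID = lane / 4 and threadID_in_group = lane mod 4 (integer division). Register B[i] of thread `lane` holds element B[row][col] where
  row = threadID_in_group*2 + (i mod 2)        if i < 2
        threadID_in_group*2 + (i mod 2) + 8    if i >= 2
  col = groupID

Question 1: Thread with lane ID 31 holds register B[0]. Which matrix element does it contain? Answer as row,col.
6,7

lane 31->31/4=7, 31 mod 4=3
i=0  r:2·3+0+0->6  c:7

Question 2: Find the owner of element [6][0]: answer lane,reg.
c=0->g=0  r=6->rb=0,t=3,b0=0
L=0*4+3=3  i=0*2+0=0

3,0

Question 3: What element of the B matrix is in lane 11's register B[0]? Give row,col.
lane 11->11/4=2, 11 mod 4=3
i=0  r:2·3+0+0->6  c:2

6,2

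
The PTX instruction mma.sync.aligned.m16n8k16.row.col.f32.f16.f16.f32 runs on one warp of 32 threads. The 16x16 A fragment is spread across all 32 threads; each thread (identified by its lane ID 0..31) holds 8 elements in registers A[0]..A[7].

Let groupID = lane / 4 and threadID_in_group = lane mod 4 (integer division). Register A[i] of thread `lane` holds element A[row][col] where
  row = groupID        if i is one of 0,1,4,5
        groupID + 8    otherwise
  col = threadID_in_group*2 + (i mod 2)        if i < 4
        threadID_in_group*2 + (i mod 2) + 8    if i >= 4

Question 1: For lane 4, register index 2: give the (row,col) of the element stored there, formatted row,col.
9,0

lane 4: g=1 (4/4), t=0 (4%4)
i=2: r=1+8=9, c=0*2+0+0=0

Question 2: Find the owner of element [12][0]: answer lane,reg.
r:12=>grp=4,rB=1  c:0=>cB=0,tig=0,lo=0
L=4*4+0=16  i=0*4+1*2+0=2

16,2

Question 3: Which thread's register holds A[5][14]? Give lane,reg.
23,4

r=5→G=5,rhi=0  c=14→chi=1,T=3,p=0
L=5*4+3=23  i=1*4+0*2+0=4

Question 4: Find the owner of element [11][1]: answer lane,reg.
12,3

r:11=>grp=3,rB=1  c:1=>cB=0,tig=0,lo=1
L=3*4+0=12  i=0*4+1*2+1=3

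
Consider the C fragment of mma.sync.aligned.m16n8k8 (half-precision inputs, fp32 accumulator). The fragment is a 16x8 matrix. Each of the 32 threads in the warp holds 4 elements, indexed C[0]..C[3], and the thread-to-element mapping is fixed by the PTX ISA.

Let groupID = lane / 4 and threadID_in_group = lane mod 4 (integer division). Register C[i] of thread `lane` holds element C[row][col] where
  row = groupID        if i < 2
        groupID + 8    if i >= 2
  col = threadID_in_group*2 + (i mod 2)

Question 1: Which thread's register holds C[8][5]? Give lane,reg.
2,3

r:8=>grp=0,rB=1  c:5=>tig=2,lo=1
L=0*4+2=2  i=1*2+1=3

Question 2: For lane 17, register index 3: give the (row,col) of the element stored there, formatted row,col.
12,3

L=17⇒gr=17>>2=4, th=17&3=1
[3]⇒row 4+8=12  col 1·2+1=3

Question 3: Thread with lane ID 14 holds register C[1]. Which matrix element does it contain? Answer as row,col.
lane 14=>14/4=3, 14 mod 4=2
i=1  r:3+0=>3  c:2·2+1=>5

3,5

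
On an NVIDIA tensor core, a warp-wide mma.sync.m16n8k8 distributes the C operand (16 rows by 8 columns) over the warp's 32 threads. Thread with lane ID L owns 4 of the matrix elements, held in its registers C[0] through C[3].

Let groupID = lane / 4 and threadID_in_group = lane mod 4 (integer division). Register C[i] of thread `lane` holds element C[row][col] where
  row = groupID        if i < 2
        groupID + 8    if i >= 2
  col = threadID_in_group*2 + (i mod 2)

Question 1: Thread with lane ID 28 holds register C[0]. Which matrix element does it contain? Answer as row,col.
7,0

lane 28->28/4=7, 28 mod 4=0
i=0  r:7+0->7  c:2·0+0->0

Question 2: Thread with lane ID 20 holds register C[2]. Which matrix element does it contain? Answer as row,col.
13,0

L=20->g=20>>2=5, t=20&3=0
[2]->row 5+8=13  col 0·2+0=0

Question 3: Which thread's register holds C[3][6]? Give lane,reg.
15,0

r=3→G=3,rhi=0  c=6→T=3,p=0
L=3*4+3=15  i=0*2+0=0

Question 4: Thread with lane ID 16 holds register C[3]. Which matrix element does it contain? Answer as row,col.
L=16=>grp=16>>2=4, tig=16&3=0
[3]=>row 4+8=12  col 0·2+1=1

12,1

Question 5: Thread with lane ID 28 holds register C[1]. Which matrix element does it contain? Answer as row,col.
7,1

28: g=7,t=0
[1] (7+0,0*2+1) = (7,1)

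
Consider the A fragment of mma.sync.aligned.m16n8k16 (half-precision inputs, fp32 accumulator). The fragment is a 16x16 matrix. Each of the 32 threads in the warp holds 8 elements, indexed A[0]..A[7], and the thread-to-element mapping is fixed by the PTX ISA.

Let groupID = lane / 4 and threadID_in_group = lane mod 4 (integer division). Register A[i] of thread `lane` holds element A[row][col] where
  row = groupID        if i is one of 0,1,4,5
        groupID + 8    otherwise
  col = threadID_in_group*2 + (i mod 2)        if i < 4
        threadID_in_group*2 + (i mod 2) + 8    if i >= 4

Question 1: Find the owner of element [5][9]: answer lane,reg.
20,5

r:5=>grp=5,rB=0  c:9=>cB=1,tig=0,lo=1
L=5*4+0=20  i=1*4+0*2+1=5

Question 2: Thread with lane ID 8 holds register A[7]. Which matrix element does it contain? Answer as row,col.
L=8→G=8>>2=2, T=8&3=0
[7]→row 2+8=10  col 0·2+1+8=9

10,9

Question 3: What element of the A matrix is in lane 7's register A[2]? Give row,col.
9,6

L=7->gid=7>>2=1, tid=7&3=3
[2]->row 1+8=9  col 3·2+0+0=6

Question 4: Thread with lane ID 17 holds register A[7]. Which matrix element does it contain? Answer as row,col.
12,11

lane 17->17/4=4, 17 mod 4=1
i=7  r:4+8->12  c:2·1+1+8->11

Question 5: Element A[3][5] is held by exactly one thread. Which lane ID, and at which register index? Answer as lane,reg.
14,1

r=3->g=3,rb=0  c=5->cb=0,t=2,b0=1
L=3*4+2=14  i=0*4+0*2+1=1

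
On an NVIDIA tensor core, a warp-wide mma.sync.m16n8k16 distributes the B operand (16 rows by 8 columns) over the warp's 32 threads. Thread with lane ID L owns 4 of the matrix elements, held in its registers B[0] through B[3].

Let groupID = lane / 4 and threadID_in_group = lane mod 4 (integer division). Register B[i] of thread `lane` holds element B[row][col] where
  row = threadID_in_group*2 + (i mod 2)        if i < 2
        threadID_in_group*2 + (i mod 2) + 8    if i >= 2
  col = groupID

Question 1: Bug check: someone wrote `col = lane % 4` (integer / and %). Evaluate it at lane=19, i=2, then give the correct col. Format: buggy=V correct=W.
`lane % 4`[19,2]⇒3
lane 19⇒19/4=4, 19 mod 4=3
i=2  r:2·3+0+8⇒14  c:4
col: 3 vs 4

buggy=3 correct=4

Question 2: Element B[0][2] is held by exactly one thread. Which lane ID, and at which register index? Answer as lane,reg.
8,0

c: 2->gid=2  r: 0->r8=0,tid=0,i&1=0
L=2*4+0=8  i=0*2+0=0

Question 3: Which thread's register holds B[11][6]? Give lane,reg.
c=6→G=6  r=11→rhi=1,T=1,p=1
L=6*4+1=25  i=1*2+1=3

25,3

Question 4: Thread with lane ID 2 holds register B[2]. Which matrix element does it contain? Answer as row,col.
lane 2: g=0 (2/4), t=2 (2%4)
i=2: r=2*2+0+8=12, c=g=0

12,0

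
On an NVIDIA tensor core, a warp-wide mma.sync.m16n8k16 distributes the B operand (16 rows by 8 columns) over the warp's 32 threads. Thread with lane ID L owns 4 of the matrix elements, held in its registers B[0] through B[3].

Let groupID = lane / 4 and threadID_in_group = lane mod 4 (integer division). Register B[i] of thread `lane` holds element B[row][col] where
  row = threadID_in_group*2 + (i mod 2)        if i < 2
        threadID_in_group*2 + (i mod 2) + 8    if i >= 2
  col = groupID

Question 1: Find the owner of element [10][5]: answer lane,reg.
c=5⇒gr=5  r=10⇒Rb=1,th=1,odd=0
L=5*4+1=21  i=1*2+0=2

21,2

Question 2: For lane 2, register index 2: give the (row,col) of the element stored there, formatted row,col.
12,0

lane 2: G=0 (2/4), T=2 (2%4)
i=2: r=2*2+0+8=12, c=G=0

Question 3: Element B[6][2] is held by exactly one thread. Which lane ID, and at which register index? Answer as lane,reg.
c=2→G=2  r=6→rhi=0,T=3,p=0
L=2*4+3=11  i=0*2+0=0

11,0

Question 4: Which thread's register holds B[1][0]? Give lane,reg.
c:0=>grp=0  r:1=>rB=0,tig=0,lo=1
L=0*4+0=0  i=0*2+1=1

0,1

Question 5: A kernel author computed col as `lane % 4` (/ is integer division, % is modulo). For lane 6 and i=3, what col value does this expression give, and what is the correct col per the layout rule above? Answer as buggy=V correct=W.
`lane % 4`[6,3]=>2
6: grp=1,tig=2
[3] (2*2+1+8,1) = (13,1)
col: 2 vs 1

buggy=2 correct=1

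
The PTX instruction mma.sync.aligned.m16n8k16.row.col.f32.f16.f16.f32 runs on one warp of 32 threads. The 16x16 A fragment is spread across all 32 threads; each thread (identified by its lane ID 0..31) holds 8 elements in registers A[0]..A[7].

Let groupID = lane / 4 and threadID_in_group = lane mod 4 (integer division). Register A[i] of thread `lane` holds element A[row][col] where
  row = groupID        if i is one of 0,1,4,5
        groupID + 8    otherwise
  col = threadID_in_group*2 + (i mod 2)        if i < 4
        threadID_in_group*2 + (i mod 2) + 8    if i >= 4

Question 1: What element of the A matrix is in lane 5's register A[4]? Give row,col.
1,10

lane 5=>5/4=1, 5 mod 4=1
i=4  r:1+0=>1  c:2·1+0+8=>10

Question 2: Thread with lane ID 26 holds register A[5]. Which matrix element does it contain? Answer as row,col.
6,13

lane 26: gr=6 (26/4), th=2 (26%4)
i=5: r=6+0=6, c=2*2+1+8=13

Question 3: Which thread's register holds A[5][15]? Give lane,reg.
r=5->g=5,rb=0  c=15->cb=1,t=3,b0=1
L=5*4+3=23  i=1*4+0*2+1=5

23,5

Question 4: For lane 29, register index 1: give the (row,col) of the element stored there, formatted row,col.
lane 29⇒29/4=7, 29 mod 4=1
i=1  r:7+0⇒7  c:2·1+1+0⇒3

7,3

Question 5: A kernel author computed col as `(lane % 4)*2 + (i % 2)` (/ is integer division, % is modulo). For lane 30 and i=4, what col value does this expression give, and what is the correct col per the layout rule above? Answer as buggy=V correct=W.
`(lane % 4)*2 + (i % 2)`[30,4]→4
L=30→G=30>>2=7, T=30&3=2
[4]→row 7+0=7  col 2·2+0+8=12
col: 4 vs 12

buggy=4 correct=12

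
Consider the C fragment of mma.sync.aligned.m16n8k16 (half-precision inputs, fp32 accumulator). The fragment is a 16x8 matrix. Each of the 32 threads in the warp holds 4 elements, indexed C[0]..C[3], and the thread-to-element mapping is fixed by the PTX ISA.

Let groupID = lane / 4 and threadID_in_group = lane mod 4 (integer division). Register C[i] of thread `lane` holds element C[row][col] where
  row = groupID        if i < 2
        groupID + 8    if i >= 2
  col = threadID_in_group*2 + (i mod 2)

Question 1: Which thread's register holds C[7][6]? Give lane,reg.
31,0

r=7→G=7,rhi=0  c=6→T=3,p=0
L=7*4+3=31  i=0*2+0=0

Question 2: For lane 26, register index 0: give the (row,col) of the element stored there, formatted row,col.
6,4

L=26→G=26>>2=6, T=26&3=2
[0]→row 6+0=6  col 2·2+0=4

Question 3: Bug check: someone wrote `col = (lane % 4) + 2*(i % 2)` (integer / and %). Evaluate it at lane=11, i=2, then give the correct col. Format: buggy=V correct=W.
`(lane % 4) + 2*(i % 2)`[11,2]->3
11: gid=2,tid=3
[2] (2+8,3*2+0) = (10,6)
col: 3 vs 6

buggy=3 correct=6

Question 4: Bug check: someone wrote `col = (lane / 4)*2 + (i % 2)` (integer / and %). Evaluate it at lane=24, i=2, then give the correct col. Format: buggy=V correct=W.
buggy=12 correct=0

`(lane / 4)*2 + (i % 2)`[24,2]=>12
lane 24=>24/4=6, 24 mod 4=0
i=2  r:6+8=>14  c:2·0+0=>0
col: 12 vs 0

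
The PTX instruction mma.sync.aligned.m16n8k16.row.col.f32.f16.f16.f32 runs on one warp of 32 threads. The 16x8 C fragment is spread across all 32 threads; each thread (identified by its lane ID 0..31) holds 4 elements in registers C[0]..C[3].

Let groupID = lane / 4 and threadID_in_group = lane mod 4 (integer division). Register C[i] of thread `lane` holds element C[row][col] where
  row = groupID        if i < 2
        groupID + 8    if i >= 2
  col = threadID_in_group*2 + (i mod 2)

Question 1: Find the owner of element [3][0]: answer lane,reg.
12,0

r=3->g=3,rb=0  c=0->t=0,b0=0
L=3*4+0=12  i=0*2+0=0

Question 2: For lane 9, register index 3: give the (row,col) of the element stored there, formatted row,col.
lane 9->9/4=2, 9 mod 4=1
i=3  r:2+8->10  c:2·1+1->3

10,3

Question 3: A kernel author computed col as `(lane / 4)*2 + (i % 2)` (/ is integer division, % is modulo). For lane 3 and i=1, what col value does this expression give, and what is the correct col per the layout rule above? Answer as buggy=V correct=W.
`(lane / 4)*2 + (i % 2)`[3,1]=>1
lane 3=>3/4=0, 3 mod 4=3
i=1  r:0+0=>0  c:2·3+1=>7
col: 1 vs 7

buggy=1 correct=7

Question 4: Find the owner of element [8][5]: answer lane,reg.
2,3

r=8->g=0,rb=1  c=5->t=2,b0=1
L=0*4+2=2  i=1*2+1=3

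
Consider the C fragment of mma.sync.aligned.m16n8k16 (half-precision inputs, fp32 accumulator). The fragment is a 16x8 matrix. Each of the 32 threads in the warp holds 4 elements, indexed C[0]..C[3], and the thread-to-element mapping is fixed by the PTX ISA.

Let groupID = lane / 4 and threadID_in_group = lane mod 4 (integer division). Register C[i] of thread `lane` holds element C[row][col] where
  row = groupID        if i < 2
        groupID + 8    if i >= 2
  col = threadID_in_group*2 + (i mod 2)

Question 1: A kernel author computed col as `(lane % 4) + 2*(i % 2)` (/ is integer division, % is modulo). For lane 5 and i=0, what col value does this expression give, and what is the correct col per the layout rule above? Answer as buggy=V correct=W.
buggy=1 correct=2

`(lane % 4) + 2*(i % 2)`[5,0]->1
L=5->g=5>>2=1, t=5&3=1
[0]->row 1+0=1  col 1·2+0=2
col: 1 vs 2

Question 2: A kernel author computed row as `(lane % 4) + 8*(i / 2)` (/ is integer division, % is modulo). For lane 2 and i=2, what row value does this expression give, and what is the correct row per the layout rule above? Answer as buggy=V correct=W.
buggy=10 correct=8

`(lane % 4) + 8*(i / 2)`[2,2]⇒10
2: gr=0,th=2
[2] (0+8,2*2+0) = (8,4)
row: 10 vs 8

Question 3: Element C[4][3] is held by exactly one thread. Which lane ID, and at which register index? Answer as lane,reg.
17,1

r: 4->gid=4,r8=0  c: 3->tid=1,i&1=1
L=4*4+1=17  i=0*2+1=1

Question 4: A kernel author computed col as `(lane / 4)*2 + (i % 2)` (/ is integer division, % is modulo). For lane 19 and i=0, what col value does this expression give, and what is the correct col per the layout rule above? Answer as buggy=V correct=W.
`(lane / 4)*2 + (i % 2)`[19,0]=>8
L=19=>grp=19>>2=4, tig=19&3=3
[0]=>row 4+0=4  col 3·2+0=6
col: 8 vs 6

buggy=8 correct=6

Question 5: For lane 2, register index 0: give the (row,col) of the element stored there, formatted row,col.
0,4

L=2⇒gr=2>>2=0, th=2&3=2
[0]⇒row 0+0=0  col 2·2+0=4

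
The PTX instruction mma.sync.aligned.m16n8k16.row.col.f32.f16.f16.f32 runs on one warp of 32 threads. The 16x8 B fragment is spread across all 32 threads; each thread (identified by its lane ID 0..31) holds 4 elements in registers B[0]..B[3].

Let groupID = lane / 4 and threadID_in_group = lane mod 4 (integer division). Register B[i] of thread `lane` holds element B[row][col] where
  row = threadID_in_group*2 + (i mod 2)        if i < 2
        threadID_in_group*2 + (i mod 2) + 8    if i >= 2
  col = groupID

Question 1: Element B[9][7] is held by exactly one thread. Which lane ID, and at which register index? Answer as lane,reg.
28,3

c=7⇒gr=7  r=9⇒Rb=1,th=0,odd=1
L=7*4+0=28  i=1*2+1=3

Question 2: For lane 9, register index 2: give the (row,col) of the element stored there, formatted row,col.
10,2

lane 9: gid=2 (9/4), tid=1 (9%4)
i=2: r=1*2+0+8=10, c=gid=2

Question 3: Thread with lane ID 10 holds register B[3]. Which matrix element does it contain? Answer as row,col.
lane 10=>10/4=2, 10 mod 4=2
i=3  r:2·2+1+8=>13  c:2

13,2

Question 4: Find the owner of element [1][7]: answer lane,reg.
28,1

c=7→G=7  r=1→rhi=0,T=0,p=1
L=7*4+0=28  i=0*2+1=1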